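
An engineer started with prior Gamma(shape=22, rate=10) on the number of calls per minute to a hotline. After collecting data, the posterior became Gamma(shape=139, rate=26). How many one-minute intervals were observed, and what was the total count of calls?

Gamma–Poisson conjugacy: posterior shape = α + Σxᵢ, posterior rate = β + n.
Matching: Σxᵢ = 139 − 22 = 117 and n = 26 − 10 = 16.

n = 16 one-minute intervals with total 117 calls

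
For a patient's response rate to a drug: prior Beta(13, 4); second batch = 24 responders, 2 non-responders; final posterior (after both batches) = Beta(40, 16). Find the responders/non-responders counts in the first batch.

Sequential conjugate updates are equivalent to a single update on the pooled data, so total successes = posterior α − prior α and total failures = posterior β − prior β.
Total across both batches: 40−13=27 responders, 16−4=12 non-responders.
Subtract the second batch: 27−24=3 responders and 12−2=10 non-responders.

3 responders and 10 non-responders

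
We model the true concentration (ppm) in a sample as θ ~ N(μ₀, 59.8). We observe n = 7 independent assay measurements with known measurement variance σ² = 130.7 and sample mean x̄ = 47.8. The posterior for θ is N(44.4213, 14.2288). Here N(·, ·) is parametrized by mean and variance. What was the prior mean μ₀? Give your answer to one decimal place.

μ₀ = 33.6

With known observation variance, the Normal–Normal posterior has precision τ_n = τ₀ + n/σ² and mean μ_n = (τ₀μ₀ + (n/σ²)x̄)/τ_n.
Here τ₀ = 1/59.8 = 0.016722 and τ_data = 7/130.7 = 0.053558, so τ_n = 0.070280.
Rearranging for μ₀: μ₀ = (μ_n·τ_n − τ_data·x̄)/τ₀ = (44.4213·0.070280 − 0.053558·47.8) / 0.016722 = 0.561857/0.016722 ≈ 33.6.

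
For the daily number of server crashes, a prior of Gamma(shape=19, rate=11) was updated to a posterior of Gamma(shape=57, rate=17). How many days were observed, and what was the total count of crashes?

Gamma–Poisson conjugacy: posterior shape = α + Σxᵢ, posterior rate = β + n.
Matching: Σxᵢ = 57 − 19 = 38 and n = 17 − 11 = 6.

n = 6 days with total 38 crashes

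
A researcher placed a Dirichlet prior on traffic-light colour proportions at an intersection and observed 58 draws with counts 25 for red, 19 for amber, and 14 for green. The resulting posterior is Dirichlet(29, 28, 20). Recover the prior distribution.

For a Dirichlet(α) prior with multinomial counts c, the posterior is Dirichlet(α + c) componentwise.
Subtract each count from the matching posterior parameter: 29−25=4, 28−19=9, 20−14=6.

Dirichlet(4, 9, 6)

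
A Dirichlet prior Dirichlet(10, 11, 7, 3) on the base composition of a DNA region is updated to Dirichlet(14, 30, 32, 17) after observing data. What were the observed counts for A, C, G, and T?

counts (4, 19, 25, 14)

For a Dirichlet(α) prior with multinomial counts c, the posterior is Dirichlet(α + c) componentwise.
Counts are posterior − prior componentwise: 14−10=4, 30−11=19, 32−7=25, 17−3=14.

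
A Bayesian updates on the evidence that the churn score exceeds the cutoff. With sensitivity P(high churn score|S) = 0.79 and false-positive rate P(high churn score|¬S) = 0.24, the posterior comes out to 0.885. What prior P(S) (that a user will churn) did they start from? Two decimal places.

Bayes' rule in odds form gives O(S|E) = O(S)·[P(E|S)/P(E|¬S)], hence O(S) = O(S|E)/LR.
Posterior odds = 0.885/(1−0.885) = 7.6957. LR = 0.79/0.24 = 3.2917.
Prior odds = 7.6957/3.2917 = 2.3379, so P(S) = 2.3379/(1+2.3379) ≈ 0.70.

P(S) = 0.70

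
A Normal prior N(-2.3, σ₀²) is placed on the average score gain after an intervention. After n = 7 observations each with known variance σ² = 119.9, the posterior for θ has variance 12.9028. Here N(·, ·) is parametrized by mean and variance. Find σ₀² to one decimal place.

σ₀² = 52.3

For the Normal–Normal model with known σ², precisions add: τ_n = τ₀ + n/σ².
So 1/σ₀² = 1/12.9028 − 7/119.9 = 0.077503 − 0.058382 = 0.019121.
Hence σ₀² = 1/0.019121 ≈ 52.3.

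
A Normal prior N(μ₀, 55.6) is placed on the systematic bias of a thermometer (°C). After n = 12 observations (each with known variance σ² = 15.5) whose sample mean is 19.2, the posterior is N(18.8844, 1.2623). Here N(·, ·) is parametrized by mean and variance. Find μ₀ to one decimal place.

The posterior mean is a precision-weighted average: μ_n = (τ₀μ₀ + τ_data·x̄)/(τ₀+τ_data), with τ₀=1/σ₀² and τ_data=n/σ².
Here τ₀ = 1/55.6 = 0.017986 and τ_data = 12/15.5 = 0.774194, so τ_n = 0.792180.
Rearranging for μ₀: μ₀ = (μ_n·τ_n − τ_data·x̄)/τ₀ = (18.8844·0.792180 − 0.774194·19.2) / 0.017986 = 0.095319/0.017986 ≈ 5.3.

μ₀ = 5.3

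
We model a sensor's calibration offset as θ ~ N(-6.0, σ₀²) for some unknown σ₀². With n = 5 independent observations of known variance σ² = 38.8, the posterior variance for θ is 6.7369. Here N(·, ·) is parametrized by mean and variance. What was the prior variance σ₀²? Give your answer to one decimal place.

Posterior precision equals prior precision plus data precision: 1/σ_n² = 1/σ₀² + n/σ².
So 1/σ₀² = 1/6.7369 − 5/38.8 = 0.148436 − 0.128866 = 0.019570.
Hence σ₀² = 1/0.019570 ≈ 51.1.

σ₀² = 51.1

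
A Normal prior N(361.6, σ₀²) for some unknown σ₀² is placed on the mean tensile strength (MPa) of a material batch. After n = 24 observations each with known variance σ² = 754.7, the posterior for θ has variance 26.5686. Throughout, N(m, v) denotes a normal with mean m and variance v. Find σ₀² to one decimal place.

σ₀² = 171.3

Posterior precision equals prior precision plus data precision: 1/σ_n² = 1/σ₀² + n/σ².
So 1/σ₀² = 1/26.5686 − 24/754.7 = 0.037638 − 0.031801 = 0.005837.
Hence σ₀² = 1/0.005837 ≈ 171.3.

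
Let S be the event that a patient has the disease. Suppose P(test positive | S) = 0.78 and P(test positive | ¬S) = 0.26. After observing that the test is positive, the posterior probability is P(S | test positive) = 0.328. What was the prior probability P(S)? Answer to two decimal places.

In odds form, posterior odds = prior odds × likelihood ratio, so prior odds = posterior odds ÷ LR.
Posterior odds = 0.328/(1−0.328) = 0.4881. LR = 0.78/0.26 = 3.0000.
Prior odds = 0.4881/3.0000 = 0.1627, so P(S) = 0.1627/(1+0.1627) ≈ 0.14.

P(S) = 0.14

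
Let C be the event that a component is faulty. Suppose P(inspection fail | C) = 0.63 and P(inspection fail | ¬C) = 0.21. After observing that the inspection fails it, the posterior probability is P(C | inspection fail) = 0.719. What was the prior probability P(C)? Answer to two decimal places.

P(C) = 0.46

In odds form, posterior odds = prior odds × likelihood ratio, so prior odds = posterior odds ÷ LR.
Posterior odds = 0.719/(1−0.719) = 2.5587. LR = 0.63/0.21 = 3.0000.
Prior odds = 2.5587/3.0000 = 0.8529, so P(C) = 0.8529/(1+0.8529) ≈ 0.46.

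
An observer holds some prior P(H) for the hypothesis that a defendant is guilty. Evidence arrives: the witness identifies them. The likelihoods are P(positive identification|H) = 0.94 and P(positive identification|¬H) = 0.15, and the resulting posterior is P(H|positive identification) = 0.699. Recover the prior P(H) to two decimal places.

P(H) = 0.27

Bayes' rule in odds form gives O(H|E) = O(H)·[P(E|H)/P(E|¬H)], hence O(H) = O(H|E)/LR.
Posterior odds = 0.699/(1−0.699) = 2.3223. LR = 0.94/0.15 = 6.2667.
Prior odds = 2.3223/6.2667 = 0.3706, so P(H) = 0.3706/(1+0.3706) ≈ 0.27.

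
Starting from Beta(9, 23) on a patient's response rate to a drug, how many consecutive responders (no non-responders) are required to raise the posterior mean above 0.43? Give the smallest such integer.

k = 9

After k responders and 0 non-responders the posterior is Beta(9+k, 23), with mean (9+k)/(9+23+k).
Set (9+k)/(32+k) > 0.43 and solve: k > (0.43·32 − 9)/(1 − 0.43) = 8.351.
The smallest integer exceeding 8.351 is 9.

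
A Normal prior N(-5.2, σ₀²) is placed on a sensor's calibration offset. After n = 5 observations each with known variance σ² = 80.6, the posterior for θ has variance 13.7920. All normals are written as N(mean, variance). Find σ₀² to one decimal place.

Posterior precision equals prior precision plus data precision: 1/σ_n² = 1/σ₀² + n/σ².
So 1/σ₀² = 1/13.7920 − 5/80.6 = 0.072506 − 0.062035 = 0.010471.
Hence σ₀² = 1/0.010471 ≈ 95.5.

σ₀² = 95.5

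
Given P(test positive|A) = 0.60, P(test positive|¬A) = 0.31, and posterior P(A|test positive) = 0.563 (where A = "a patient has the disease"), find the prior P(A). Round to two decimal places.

Bayes' rule in odds form gives O(A|E) = O(A)·[P(E|A)/P(E|¬A)], hence O(A) = O(A|E)/LR.
Posterior odds = 0.563/(1−0.563) = 1.2883. LR = 0.60/0.31 = 1.9355.
Prior odds = 1.2883/1.9355 = 0.6656, so P(A) = 0.6656/(1+0.6656) ≈ 0.40.

P(A) = 0.40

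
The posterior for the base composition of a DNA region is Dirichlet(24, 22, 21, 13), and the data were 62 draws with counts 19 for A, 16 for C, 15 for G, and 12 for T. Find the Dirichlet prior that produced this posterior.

Dirichlet(5, 6, 6, 1)

For a Dirichlet(α) prior with multinomial counts c, the posterior is Dirichlet(α + c) componentwise.
Subtract each count from the matching posterior parameter: 24−19=5, 22−16=6, 21−15=6, 13−12=1.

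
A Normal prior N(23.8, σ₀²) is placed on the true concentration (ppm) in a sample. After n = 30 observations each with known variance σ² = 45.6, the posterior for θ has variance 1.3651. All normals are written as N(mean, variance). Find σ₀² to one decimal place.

σ₀² = 13.4

For the Normal–Normal model with known σ², precisions add: τ_n = τ₀ + n/σ².
So 1/σ₀² = 1/1.3651 − 30/45.6 = 0.732547 − 0.657895 = 0.074652.
Hence σ₀² = 1/0.074652 ≈ 13.4.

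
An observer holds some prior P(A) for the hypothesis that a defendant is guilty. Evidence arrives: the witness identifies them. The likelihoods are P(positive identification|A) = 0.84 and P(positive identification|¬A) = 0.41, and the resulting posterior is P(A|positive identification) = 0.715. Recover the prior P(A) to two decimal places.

P(A) = 0.55

Bayes' rule in odds form gives O(A|E) = O(A)·[P(E|A)/P(E|¬A)], hence O(A) = O(A|E)/LR.
Posterior odds = 0.715/(1−0.715) = 2.5088. LR = 0.84/0.41 = 2.0488.
Prior odds = 2.5088/2.0488 = 1.2245, so P(A) = 1.2245/(1+1.2245) ≈ 0.55.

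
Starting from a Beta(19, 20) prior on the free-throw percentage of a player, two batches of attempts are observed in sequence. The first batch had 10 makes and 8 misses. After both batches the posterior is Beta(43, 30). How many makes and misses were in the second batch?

Because Beta–binomial updating is additive in the counts, the combined data contributed (α_post−α_prior, β_post−β_prior) successes and failures.
Total across both batches: 43−19=24 makes, 30−20=10 misses.
Subtract the first batch: 24−10=14 makes and 10−8=2 misses.

14 makes and 2 misses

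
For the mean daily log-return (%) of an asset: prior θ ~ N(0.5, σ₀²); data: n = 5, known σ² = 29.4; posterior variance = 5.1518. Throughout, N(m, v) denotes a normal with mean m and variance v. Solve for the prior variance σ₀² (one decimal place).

For the Normal–Normal model with known σ², precisions add: τ_n = τ₀ + n/σ².
So 1/σ₀² = 1/5.1518 − 5/29.4 = 0.194107 − 0.170068 = 0.024039.
Hence σ₀² = 1/0.024039 ≈ 41.6.

σ₀² = 41.6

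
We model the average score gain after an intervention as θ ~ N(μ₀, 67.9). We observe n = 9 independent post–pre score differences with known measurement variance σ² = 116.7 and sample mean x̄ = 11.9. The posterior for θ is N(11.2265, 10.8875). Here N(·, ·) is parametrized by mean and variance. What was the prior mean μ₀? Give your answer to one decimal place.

μ₀ = 7.7

The posterior mean is a precision-weighted average: μ_n = (τ₀μ₀ + τ_data·x̄)/(τ₀+τ_data), with τ₀=1/σ₀² and τ_data=n/σ².
Here τ₀ = 1/67.9 = 0.014728 and τ_data = 9/116.7 = 0.077121, so τ_n = 0.091849.
Rearranging for μ₀: μ₀ = (μ_n·τ_n − τ_data·x̄)/τ₀ = (11.2265·0.091849 − 0.077121·11.9) / 0.014728 = 0.113403/0.014728 ≈ 7.7.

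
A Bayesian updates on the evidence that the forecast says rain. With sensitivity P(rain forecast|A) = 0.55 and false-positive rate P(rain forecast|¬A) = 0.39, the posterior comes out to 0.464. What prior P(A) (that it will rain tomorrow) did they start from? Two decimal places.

P(A) = 0.38

In odds form, posterior odds = prior odds × likelihood ratio, so prior odds = posterior odds ÷ LR.
Posterior odds = 0.464/(1−0.464) = 0.8657. LR = 0.55/0.39 = 1.4103.
Prior odds = 0.8657/1.4103 = 0.6138, so P(A) = 0.6138/(1+0.6138) ≈ 0.38.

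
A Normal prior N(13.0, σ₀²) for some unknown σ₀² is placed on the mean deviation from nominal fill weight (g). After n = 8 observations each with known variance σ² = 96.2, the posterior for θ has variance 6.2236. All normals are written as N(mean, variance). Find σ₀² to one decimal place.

σ₀² = 12.9

For the Normal–Normal model with known σ², precisions add: τ_n = τ₀ + n/σ².
So 1/σ₀² = 1/6.2236 − 8/96.2 = 0.160679 − 0.083160 = 0.077519.
Hence σ₀² = 1/0.077519 ≈ 12.9.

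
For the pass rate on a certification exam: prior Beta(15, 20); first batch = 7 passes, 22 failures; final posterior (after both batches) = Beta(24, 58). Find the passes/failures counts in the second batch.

2 passes and 16 failures

Because Beta–binomial updating is additive in the counts, the combined data contributed (α_post−α_prior, β_post−β_prior) successes and failures.
Total across both batches: 24−15=9 passes, 58−20=38 failures.
Subtract the first batch: 9−7=2 passes and 38−22=16 failures.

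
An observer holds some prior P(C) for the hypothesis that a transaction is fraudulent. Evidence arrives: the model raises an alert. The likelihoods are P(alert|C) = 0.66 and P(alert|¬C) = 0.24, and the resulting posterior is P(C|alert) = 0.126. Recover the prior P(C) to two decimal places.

P(C) = 0.05

Bayes' rule in odds form gives O(C|E) = O(C)·[P(E|C)/P(E|¬C)], hence O(C) = O(C|E)/LR.
Posterior odds = 0.126/(1−0.126) = 0.1442. LR = 0.66/0.24 = 2.7500.
Prior odds = 0.1442/2.7500 = 0.0524, so P(C) = 0.0524/(1+0.0524) ≈ 0.05.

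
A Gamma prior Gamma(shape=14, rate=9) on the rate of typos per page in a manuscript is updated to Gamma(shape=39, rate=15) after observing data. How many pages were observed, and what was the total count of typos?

n = 6 pages with total 25 typos

A Gamma(α, β) prior (rate parametrization) on a Poisson rate with n observations summing to S gives posterior Gamma(α+S, β+n).
Matching: Σxᵢ = 39 − 14 = 25 and n = 15 − 9 = 6.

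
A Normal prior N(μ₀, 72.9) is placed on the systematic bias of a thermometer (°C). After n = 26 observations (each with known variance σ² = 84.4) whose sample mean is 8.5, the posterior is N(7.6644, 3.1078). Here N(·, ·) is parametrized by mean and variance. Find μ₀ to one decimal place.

μ₀ = -11.1

With known observation variance, the Normal–Normal posterior has precision τ_n = τ₀ + n/σ² and mean μ_n = (τ₀μ₀ + (n/σ²)x̄)/τ_n.
Here τ₀ = 1/72.9 = 0.013717 and τ_data = 26/84.4 = 0.308057, so τ_n = 0.321774.
Rearranging for μ₀: μ₀ = (μ_n·τ_n − τ_data·x̄)/τ₀ = (7.6644·0.321774 − 0.308057·8.5) / 0.013717 = -0.152280/0.013717 ≈ -11.1.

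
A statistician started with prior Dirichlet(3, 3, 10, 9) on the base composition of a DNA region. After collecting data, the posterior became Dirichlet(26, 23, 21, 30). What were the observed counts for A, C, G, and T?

counts (23, 20, 11, 21)

For a Dirichlet(α) prior with multinomial counts c, the posterior is Dirichlet(α + c) componentwise.
Counts are posterior − prior componentwise: 26−3=23, 23−3=20, 21−10=11, 30−9=21.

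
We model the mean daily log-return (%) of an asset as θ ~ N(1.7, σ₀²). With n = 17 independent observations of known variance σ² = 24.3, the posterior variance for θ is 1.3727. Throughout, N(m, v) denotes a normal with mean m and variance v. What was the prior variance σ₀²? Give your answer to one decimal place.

For the Normal–Normal model with known σ², precisions add: τ_n = τ₀ + n/σ².
So 1/σ₀² = 1/1.3727 − 17/24.3 = 0.728491 − 0.699588 = 0.028903.
Hence σ₀² = 1/0.028903 ≈ 34.6.

σ₀² = 34.6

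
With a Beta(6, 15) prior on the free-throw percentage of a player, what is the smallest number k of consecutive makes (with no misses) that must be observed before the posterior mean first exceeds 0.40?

After k makes and 0 misses the posterior is Beta(6+k, 15), with mean (6+k)/(6+15+k).
Set (6+k)/(21+k) > 0.40 and solve: k > (0.40·21 − 6)/(1 − 0.40) = 4.000.
The smallest integer exceeding 4.000 is 5, and checking k=5: (11)/(26) = 0.4231 > 0.40.

k = 5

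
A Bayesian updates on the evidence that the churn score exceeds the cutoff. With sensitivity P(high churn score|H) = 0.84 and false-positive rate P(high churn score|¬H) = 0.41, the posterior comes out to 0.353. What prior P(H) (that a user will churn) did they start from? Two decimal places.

In odds form, posterior odds = prior odds × likelihood ratio, so prior odds = posterior odds ÷ LR.
Posterior odds = 0.353/(1−0.353) = 0.5456. LR = 0.84/0.41 = 2.0488.
Prior odds = 0.5456/2.0488 = 0.2663, so P(H) = 0.2663/(1+0.2663) ≈ 0.21.

P(H) = 0.21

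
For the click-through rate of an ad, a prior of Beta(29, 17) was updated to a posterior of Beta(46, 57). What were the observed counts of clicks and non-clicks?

A Beta(a, b) prior with s successes and f failures in binomial data gives a Beta(a+s, b+f) posterior.
Match parameters: s=46−29=17, f=57−17=40.

17 clicks and 40 non-clicks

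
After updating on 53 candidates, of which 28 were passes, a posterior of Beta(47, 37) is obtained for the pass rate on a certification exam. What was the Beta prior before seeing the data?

Under Beta–binomial conjugacy the posterior parameters are (a+s, b+f).
So a = 47 − 28 = 19 and b = 37 − 25 = 12.

Beta(19, 12)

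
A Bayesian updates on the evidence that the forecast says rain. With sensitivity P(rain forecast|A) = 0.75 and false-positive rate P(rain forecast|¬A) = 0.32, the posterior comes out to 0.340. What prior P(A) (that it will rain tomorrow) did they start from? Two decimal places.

P(A) = 0.18

In odds form, posterior odds = prior odds × likelihood ratio, so prior odds = posterior odds ÷ LR.
Posterior odds = 0.340/(1−0.340) = 0.5152. LR = 0.75/0.32 = 2.3438.
Prior odds = 0.5152/2.3438 = 0.2198, so P(A) = 0.2198/(1+0.2198) ≈ 0.18.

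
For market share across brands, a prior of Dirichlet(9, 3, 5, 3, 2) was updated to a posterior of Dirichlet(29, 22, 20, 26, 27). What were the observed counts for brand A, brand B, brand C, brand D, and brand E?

counts (20, 19, 15, 23, 25)

For a Dirichlet(α) prior with multinomial counts c, the posterior is Dirichlet(α + c) componentwise.
Counts are posterior − prior componentwise: 29−9=20, 22−3=19, 20−5=15, 26−3=23, 27−2=25.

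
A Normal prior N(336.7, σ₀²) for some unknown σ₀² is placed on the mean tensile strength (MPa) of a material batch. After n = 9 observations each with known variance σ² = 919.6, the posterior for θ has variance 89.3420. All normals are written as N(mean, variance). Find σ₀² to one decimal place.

For the Normal–Normal model with known σ², precisions add: τ_n = τ₀ + n/σ².
So 1/σ₀² = 1/89.3420 − 9/919.6 = 0.011193 − 0.009787 = 0.001406.
Hence σ₀² = 1/0.001406 ≈ 711.2.

σ₀² = 711.2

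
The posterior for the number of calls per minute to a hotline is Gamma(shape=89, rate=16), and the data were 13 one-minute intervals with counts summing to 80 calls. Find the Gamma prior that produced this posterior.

Gamma(shape=9, rate=3)

Gamma–Poisson conjugacy: posterior shape = α + Σxᵢ, posterior rate = β + n.
So α = 89 − 80 = 9 and β = 16 − 13 = 3.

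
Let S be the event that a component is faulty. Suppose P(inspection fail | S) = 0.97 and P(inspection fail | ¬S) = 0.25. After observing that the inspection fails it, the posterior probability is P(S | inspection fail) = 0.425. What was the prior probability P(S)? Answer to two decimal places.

P(S) = 0.16

Bayes' rule in odds form gives O(S|E) = O(S)·[P(E|S)/P(E|¬S)], hence O(S) = O(S|E)/LR.
Posterior odds = 0.425/(1−0.425) = 0.7391. LR = 0.97/0.25 = 3.8800.
Prior odds = 0.7391/3.8800 = 0.1905, so P(S) = 0.1905/(1+0.1905) ≈ 0.16.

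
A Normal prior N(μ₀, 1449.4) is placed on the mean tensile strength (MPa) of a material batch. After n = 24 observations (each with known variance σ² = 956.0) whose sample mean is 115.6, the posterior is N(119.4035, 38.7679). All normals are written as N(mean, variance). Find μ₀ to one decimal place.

With known observation variance, the Normal–Normal posterior has precision τ_n = τ₀ + n/σ² and mean μ_n = (τ₀μ₀ + (n/σ²)x̄)/τ_n.
Here τ₀ = 1/1449.4 = 0.000690 and τ_data = 24/956.0 = 0.025105, so τ_n = 0.025795.
Rearranging for μ₀: μ₀ = (μ_n·τ_n − τ_data·x̄)/τ₀ = (119.4035·0.025795 − 0.025105·115.6) / 0.000690 = 0.177875/0.000690 ≈ 257.8.

μ₀ = 257.8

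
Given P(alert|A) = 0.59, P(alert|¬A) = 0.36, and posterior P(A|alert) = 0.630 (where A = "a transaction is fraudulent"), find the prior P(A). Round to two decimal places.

P(A) = 0.51

In odds form, posterior odds = prior odds × likelihood ratio, so prior odds = posterior odds ÷ LR.
Posterior odds = 0.630/(1−0.630) = 1.7027. LR = 0.59/0.36 = 1.6389.
Prior odds = 1.7027/1.6389 = 1.0389, so P(A) = 1.0389/(1+1.0389) ≈ 0.51.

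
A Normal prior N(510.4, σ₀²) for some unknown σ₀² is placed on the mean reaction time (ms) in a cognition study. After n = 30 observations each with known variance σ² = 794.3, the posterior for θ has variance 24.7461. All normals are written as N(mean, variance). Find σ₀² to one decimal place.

Posterior precision equals prior precision plus data precision: 1/σ_n² = 1/σ₀² + n/σ².
So 1/σ₀² = 1/24.7461 − 30/794.3 = 0.040410 − 0.037769 = 0.002641.
Hence σ₀² = 1/0.002641 ≈ 378.6.

σ₀² = 378.6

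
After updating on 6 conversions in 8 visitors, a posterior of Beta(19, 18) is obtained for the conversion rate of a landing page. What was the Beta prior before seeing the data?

Beta is conjugate to the binomial likelihood: posterior = Beta(a+s, b+f).
Subtract the data counts: 19−6=13, 18−2=16.

Beta(13, 16)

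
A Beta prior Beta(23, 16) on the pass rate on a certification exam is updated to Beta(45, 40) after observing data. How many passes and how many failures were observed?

Beta is conjugate to the binomial likelihood: posterior = Beta(a+s, b+f).
So s = 45 − 23 = 22 and f = 40 − 16 = 24.

22 passes and 24 failures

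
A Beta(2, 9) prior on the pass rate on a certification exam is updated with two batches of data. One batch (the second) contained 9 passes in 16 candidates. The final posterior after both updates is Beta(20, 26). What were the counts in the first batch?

9 passes and 10 failures

Sequential conjugate updates are equivalent to a single update on the pooled data, so total successes = posterior α − prior α and total failures = posterior β − prior β.
Total across both batches: 20−2=18 passes, 26−9=17 failures.
Subtract the second batch: 18−9=9 passes and 17−7=10 failures.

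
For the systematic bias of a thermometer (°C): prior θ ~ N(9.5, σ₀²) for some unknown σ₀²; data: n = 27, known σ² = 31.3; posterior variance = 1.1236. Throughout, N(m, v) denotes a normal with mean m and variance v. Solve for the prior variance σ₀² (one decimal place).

σ₀² = 36.5

Posterior precision equals prior precision plus data precision: 1/σ_n² = 1/σ₀² + n/σ².
So 1/σ₀² = 1/1.1236 − 27/31.3 = 0.889996 − 0.862620 = 0.027376.
Hence σ₀² = 1/0.027376 ≈ 36.5.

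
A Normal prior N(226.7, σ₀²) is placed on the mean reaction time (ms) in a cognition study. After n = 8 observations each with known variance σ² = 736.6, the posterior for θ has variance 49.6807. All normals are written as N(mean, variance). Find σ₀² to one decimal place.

Posterior precision equals prior precision plus data precision: 1/σ_n² = 1/σ₀² + n/σ².
So 1/σ₀² = 1/49.6807 − 8/736.6 = 0.020129 − 0.010861 = 0.009268.
Hence σ₀² = 1/0.009268 ≈ 107.9.

σ₀² = 107.9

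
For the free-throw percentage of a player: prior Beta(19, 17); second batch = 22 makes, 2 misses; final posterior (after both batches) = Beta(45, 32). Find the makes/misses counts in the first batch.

Because Beta–binomial updating is additive in the counts, the combined data contributed (α_post−α_prior, β_post−β_prior) successes and failures.
Total across both batches: 45−19=26 makes, 32−17=15 misses.
Subtract the second batch: 26−22=4 makes and 15−2=13 misses.

4 makes and 13 misses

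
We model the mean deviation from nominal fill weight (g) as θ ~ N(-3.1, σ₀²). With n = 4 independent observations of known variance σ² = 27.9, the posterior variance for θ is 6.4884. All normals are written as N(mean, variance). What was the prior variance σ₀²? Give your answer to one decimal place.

Posterior precision equals prior precision plus data precision: 1/σ_n² = 1/σ₀² + n/σ².
So 1/σ₀² = 1/6.4884 − 4/27.9 = 0.154121 − 0.143369 = 0.010752.
Hence σ₀² = 1/0.010752 ≈ 93.0.

σ₀² = 93.0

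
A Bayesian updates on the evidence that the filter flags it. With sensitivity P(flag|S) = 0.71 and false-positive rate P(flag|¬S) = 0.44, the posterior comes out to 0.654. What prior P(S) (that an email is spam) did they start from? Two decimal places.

Bayes' rule in odds form gives O(S|E) = O(S)·[P(E|S)/P(E|¬S)], hence O(S) = O(S|E)/LR.
Posterior odds = 0.654/(1−0.654) = 1.8902. LR = 0.71/0.44 = 1.6136.
Prior odds = 1.8902/1.6136 = 1.1714, so P(S) = 1.1714/(1+1.1714) ≈ 0.54.

P(S) = 0.54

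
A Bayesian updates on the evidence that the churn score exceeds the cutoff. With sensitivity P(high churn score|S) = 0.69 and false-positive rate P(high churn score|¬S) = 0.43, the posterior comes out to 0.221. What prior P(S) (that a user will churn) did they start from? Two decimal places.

Bayes' rule in odds form gives O(S|E) = O(S)·[P(E|S)/P(E|¬S)], hence O(S) = O(S|E)/LR.
Posterior odds = 0.221/(1−0.221) = 0.2837. LR = 0.69/0.43 = 1.6047.
Prior odds = 0.2837/1.6047 = 0.1768, so P(S) = 0.1768/(1+0.1768) ≈ 0.15.

P(S) = 0.15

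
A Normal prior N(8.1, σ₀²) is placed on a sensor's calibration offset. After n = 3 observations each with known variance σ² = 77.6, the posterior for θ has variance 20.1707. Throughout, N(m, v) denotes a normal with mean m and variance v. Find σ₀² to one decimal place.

σ₀² = 91.6

For the Normal–Normal model with known σ², precisions add: τ_n = τ₀ + n/σ².
So 1/σ₀² = 1/20.1707 − 3/77.6 = 0.049577 − 0.038660 = 0.010917.
Hence σ₀² = 1/0.010917 ≈ 91.6.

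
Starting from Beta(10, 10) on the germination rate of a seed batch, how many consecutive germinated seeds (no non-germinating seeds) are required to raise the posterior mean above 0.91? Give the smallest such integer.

After k germinated seeds and 0 non-germinating seeds the posterior is Beta(10+k, 10), with mean (10+k)/(10+10+k).
Set (10+k)/(20+k) > 0.91 and solve: k > (0.91·20 − 10)/(1 − 0.91) = 91.111.
The smallest integer exceeding 91.111 is 92.

k = 92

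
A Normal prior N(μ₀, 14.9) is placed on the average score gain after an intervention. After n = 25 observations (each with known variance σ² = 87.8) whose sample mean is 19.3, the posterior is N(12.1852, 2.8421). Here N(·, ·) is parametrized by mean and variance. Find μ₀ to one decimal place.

μ₀ = -18.0

The posterior mean is a precision-weighted average: μ_n = (τ₀μ₀ + τ_data·x̄)/(τ₀+τ_data), with τ₀=1/σ₀² and τ_data=n/σ².
Here τ₀ = 1/14.9 = 0.067114 and τ_data = 25/87.8 = 0.284738, so τ_n = 0.351852.
Rearranging for μ₀: μ₀ = (μ_n·τ_n − τ_data·x̄)/τ₀ = (12.1852·0.351852 − 0.284738·19.3) / 0.067114 = -1.208056/0.067114 ≈ -18.0.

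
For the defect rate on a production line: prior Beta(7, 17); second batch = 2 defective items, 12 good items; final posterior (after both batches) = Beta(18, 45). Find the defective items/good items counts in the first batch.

Because Beta–binomial updating is additive in the counts, the combined data contributed (α_post−α_prior, β_post−β_prior) successes and failures.
Total across both batches: 18−7=11 defective items, 45−17=28 good items.
Subtract the second batch: 11−2=9 defective items and 28−12=16 good items.

9 defective items and 16 good items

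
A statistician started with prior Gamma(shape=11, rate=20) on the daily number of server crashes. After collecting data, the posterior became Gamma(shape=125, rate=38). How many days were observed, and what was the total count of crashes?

A Gamma(α, β) prior (rate parametrization) on a Poisson rate with n observations summing to S gives posterior Gamma(α+S, β+n).
Matching: Σxᵢ = 125 − 11 = 114 and n = 38 − 20 = 18.

n = 18 days with total 114 crashes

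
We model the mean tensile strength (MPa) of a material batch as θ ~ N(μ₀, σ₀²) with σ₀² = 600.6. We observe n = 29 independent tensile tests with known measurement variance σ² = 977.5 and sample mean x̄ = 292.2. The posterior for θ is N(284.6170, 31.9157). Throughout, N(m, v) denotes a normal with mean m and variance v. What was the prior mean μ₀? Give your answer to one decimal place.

μ₀ = 149.5

The posterior mean is a precision-weighted average: μ_n = (τ₀μ₀ + τ_data·x̄)/(τ₀+τ_data), with τ₀=1/σ₀² and τ_data=n/σ².
Here τ₀ = 1/600.6 = 0.001665 and τ_data = 29/977.5 = 0.029668, so τ_n = 0.031333.
Rearranging for μ₀: μ₀ = (μ_n·τ_n − τ_data·x̄)/τ₀ = (284.6170·0.031333 − 0.029668·292.2) / 0.001665 = 0.248915/0.001665 ≈ 149.5.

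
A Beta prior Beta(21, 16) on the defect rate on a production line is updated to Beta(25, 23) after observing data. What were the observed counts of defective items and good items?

4 defective items and 7 good items

A Beta(a, b) prior with s successes and f failures in binomial data gives a Beta(a+s, b+f) posterior.
Match parameters: s=25−21=4, f=23−16=7.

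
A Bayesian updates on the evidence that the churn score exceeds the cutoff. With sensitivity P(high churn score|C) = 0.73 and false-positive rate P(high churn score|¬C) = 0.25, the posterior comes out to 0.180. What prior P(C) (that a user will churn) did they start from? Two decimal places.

P(C) = 0.07

In odds form, posterior odds = prior odds × likelihood ratio, so prior odds = posterior odds ÷ LR.
Posterior odds = 0.180/(1−0.180) = 0.2195. LR = 0.73/0.25 = 2.9200.
Prior odds = 0.2195/2.9200 = 0.0752, so P(C) = 0.0752/(1+0.0752) ≈ 0.07.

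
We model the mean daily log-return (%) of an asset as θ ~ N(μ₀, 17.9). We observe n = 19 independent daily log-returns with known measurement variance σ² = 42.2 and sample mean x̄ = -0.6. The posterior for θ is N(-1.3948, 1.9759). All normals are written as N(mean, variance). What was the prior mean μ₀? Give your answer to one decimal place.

μ₀ = -7.8

The posterior mean is a precision-weighted average: μ_n = (τ₀μ₀ + τ_data·x̄)/(τ₀+τ_data), with τ₀=1/σ₀² and τ_data=n/σ².
Here τ₀ = 1/17.9 = 0.055866 and τ_data = 19/42.2 = 0.450237, so τ_n = 0.506103.
Rearranging for μ₀: μ₀ = (μ_n·τ_n − τ_data·x̄)/τ₀ = (-1.3948·0.506103 − 0.450237·-0.6) / 0.055866 = -0.435770/0.055866 ≈ -7.8.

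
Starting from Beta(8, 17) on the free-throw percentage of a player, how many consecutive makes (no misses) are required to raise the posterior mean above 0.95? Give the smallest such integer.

After k makes and 0 misses the posterior is Beta(8+k, 17), with mean (8+k)/(8+17+k).
Set (8+k)/(25+k) > 0.95 and solve: k > (0.95·25 − 8)/(1 − 0.95) = 315.000.
The smallest integer exceeding 315.000 is 316, and checking k=316: (324)/(341) = 0.9501 > 0.95.

k = 316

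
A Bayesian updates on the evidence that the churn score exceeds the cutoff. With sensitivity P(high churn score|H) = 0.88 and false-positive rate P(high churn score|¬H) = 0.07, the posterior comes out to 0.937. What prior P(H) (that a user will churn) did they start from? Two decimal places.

P(H) = 0.54

In odds form, posterior odds = prior odds × likelihood ratio, so prior odds = posterior odds ÷ LR.
Posterior odds = 0.937/(1−0.937) = 14.8730. LR = 0.88/0.07 = 12.5714.
Prior odds = 14.8730/12.5714 = 1.1831, so P(H) = 1.1831/(1+1.1831) ≈ 0.54.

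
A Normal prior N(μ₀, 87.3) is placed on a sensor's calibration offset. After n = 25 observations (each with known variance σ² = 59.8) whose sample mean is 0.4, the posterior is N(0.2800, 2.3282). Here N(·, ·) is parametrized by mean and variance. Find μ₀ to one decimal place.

With known observation variance, the Normal–Normal posterior has precision τ_n = τ₀ + n/σ² and mean μ_n = (τ₀μ₀ + (n/σ²)x̄)/τ_n.
Here τ₀ = 1/87.3 = 0.011455 and τ_data = 25/59.8 = 0.418060, so τ_n = 0.429515.
Rearranging for μ₀: μ₀ = (μ_n·τ_n − τ_data·x̄)/τ₀ = (0.2800·0.429515 − 0.418060·0.4) / 0.011455 = -0.046960/0.011455 ≈ -4.1.

μ₀ = -4.1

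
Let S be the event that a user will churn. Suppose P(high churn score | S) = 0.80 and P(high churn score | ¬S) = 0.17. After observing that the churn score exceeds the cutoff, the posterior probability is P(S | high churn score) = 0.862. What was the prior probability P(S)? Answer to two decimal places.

Bayes' rule in odds form gives O(S|E) = O(S)·[P(E|S)/P(E|¬S)], hence O(S) = O(S|E)/LR.
Posterior odds = 0.862/(1−0.862) = 6.2464. LR = 0.80/0.17 = 4.7059.
Prior odds = 6.2464/4.7059 = 1.3274, so P(S) = 1.3274/(1+1.3274) ≈ 0.57.

P(S) = 0.57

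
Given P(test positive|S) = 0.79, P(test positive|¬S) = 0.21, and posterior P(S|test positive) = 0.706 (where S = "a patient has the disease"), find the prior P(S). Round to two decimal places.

Bayes' rule in odds form gives O(S|E) = O(S)·[P(E|S)/P(E|¬S)], hence O(S) = O(S|E)/LR.
Posterior odds = 0.706/(1−0.706) = 2.4014. LR = 0.79/0.21 = 3.7619.
Prior odds = 2.4014/3.7619 = 0.6383, so P(S) = 0.6383/(1+0.6383) ≈ 0.39.

P(S) = 0.39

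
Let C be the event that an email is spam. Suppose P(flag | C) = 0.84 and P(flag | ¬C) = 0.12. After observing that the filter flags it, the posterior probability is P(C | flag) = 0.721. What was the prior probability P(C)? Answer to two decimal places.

Bayes' rule in odds form gives O(C|E) = O(C)·[P(E|C)/P(E|¬C)], hence O(C) = O(C|E)/LR.
Posterior odds = 0.721/(1−0.721) = 2.5842. LR = 0.84/0.12 = 7.0000.
Prior odds = 2.5842/7.0000 = 0.3692, so P(C) = 0.3692/(1+0.3692) ≈ 0.27.

P(C) = 0.27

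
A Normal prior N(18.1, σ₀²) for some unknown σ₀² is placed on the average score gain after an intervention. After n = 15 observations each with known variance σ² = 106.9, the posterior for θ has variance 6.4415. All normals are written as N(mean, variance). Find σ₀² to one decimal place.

σ₀² = 67.0

For the Normal–Normal model with known σ², precisions add: τ_n = τ₀ + n/σ².
So 1/σ₀² = 1/6.4415 − 15/106.9 = 0.155243 − 0.140318 = 0.014925.
Hence σ₀² = 1/0.014925 ≈ 67.0.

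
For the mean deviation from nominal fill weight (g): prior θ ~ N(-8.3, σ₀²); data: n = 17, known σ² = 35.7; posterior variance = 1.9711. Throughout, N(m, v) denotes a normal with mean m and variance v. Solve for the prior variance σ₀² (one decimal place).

σ₀² = 32.1

For the Normal–Normal model with known σ², precisions add: τ_n = τ₀ + n/σ².
So 1/σ₀² = 1/1.9711 − 17/35.7 = 0.507331 − 0.476190 = 0.031141.
Hence σ₀² = 1/0.031141 ≈ 32.1.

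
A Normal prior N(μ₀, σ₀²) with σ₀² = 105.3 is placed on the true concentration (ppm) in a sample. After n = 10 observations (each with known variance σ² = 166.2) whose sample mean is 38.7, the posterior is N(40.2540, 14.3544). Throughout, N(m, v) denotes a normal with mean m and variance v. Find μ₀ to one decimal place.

μ₀ = 50.1

The posterior mean is a precision-weighted average: μ_n = (τ₀μ₀ + τ_data·x̄)/(τ₀+τ_data), with τ₀=1/σ₀² and τ_data=n/σ².
Here τ₀ = 1/105.3 = 0.009497 and τ_data = 10/166.2 = 0.060168, so τ_n = 0.069665.
Rearranging for μ₀: μ₀ = (μ_n·τ_n − τ_data·x̄)/τ₀ = (40.2540·0.069665 − 0.060168·38.7) / 0.009497 = 0.475793/0.009497 ≈ 50.1.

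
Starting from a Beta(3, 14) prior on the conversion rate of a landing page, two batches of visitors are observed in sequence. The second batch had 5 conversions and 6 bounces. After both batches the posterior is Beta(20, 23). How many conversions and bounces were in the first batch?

12 conversions and 3 bounces

Sequential conjugate updates are equivalent to a single update on the pooled data, so total successes = posterior α − prior α and total failures = posterior β − prior β.
Total across both batches: 20−3=17 conversions, 23−14=9 bounces.
Subtract the second batch: 17−5=12 conversions and 9−6=3 bounces.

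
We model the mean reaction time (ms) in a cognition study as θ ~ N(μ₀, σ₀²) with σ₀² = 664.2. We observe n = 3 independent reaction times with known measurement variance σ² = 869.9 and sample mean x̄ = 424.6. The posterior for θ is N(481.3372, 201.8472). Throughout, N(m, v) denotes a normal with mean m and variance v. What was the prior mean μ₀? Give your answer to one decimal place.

μ₀ = 611.3

The posterior mean is a precision-weighted average: μ_n = (τ₀μ₀ + τ_data·x̄)/(τ₀+τ_data), with τ₀=1/σ₀² and τ_data=n/σ².
Here τ₀ = 1/664.2 = 0.001506 and τ_data = 3/869.9 = 0.003449, so τ_n = 0.004955.
Rearranging for μ₀: μ₀ = (μ_n·τ_n − τ_data·x̄)/τ₀ = (481.3372·0.004955 − 0.003449·424.6) / 0.001506 = 0.920580/0.001506 ≈ 611.3.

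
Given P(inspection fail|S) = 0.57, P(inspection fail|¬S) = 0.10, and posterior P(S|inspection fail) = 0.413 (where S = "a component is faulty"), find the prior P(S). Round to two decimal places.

P(S) = 0.11

In odds form, posterior odds = prior odds × likelihood ratio, so prior odds = posterior odds ÷ LR.
Posterior odds = 0.413/(1−0.413) = 0.7036. LR = 0.57/0.10 = 5.7000.
Prior odds = 0.7036/5.7000 = 0.1234, so P(S) = 0.1234/(1+0.1234) ≈ 0.11.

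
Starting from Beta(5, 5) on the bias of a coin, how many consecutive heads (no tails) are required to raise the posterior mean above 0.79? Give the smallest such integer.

After k heads and 0 tails the posterior is Beta(5+k, 5), with mean (5+k)/(5+5+k).
Set (5+k)/(10+k) > 0.79 and solve: k > (0.79·10 − 5)/(1 − 0.79) = 13.810.
The smallest integer exceeding 13.810 is 14, and checking k=14: (19)/(24) = 0.7917 > 0.79.

k = 14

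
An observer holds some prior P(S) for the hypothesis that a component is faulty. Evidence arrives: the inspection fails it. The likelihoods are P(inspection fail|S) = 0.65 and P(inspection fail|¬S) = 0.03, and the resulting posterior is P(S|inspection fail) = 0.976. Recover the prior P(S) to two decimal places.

In odds form, posterior odds = prior odds × likelihood ratio, so prior odds = posterior odds ÷ LR.
Posterior odds = 0.976/(1−0.976) = 40.6667. LR = 0.65/0.03 = 21.6667.
Prior odds = 40.6667/21.6667 = 1.8769, so P(S) = 1.8769/(1+1.8769) ≈ 0.65.

P(S) = 0.65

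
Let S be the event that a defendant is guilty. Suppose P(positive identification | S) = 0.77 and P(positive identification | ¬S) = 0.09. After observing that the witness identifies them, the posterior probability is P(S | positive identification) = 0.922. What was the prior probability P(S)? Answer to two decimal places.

P(S) = 0.58

Bayes' rule in odds form gives O(S|E) = O(S)·[P(E|S)/P(E|¬S)], hence O(S) = O(S|E)/LR.
Posterior odds = 0.922/(1−0.922) = 11.8205. LR = 0.77/0.09 = 8.5556.
Prior odds = 11.8205/8.5556 = 1.3816, so P(S) = 1.3816/(1+1.3816) ≈ 0.58.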